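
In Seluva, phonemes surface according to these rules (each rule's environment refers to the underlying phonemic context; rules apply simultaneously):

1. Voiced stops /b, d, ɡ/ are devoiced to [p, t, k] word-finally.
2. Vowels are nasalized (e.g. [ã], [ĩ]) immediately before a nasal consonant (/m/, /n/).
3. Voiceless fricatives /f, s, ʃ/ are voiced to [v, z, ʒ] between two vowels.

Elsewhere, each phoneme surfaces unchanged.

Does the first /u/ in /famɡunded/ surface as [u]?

No

Rule 2 applies to /u/ (between /ɡ/ and /n/: before a nasal consonant) → [ũ].
The actual realization is [ũ], not [u].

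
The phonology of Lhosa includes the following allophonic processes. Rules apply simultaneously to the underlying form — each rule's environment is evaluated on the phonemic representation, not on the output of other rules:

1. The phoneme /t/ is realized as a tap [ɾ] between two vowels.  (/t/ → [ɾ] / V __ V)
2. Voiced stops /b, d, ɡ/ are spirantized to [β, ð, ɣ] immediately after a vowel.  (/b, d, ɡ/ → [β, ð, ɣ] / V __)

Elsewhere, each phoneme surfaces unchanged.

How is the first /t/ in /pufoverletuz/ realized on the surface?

/t/ (between /e/ and /u/) occurs between two vowels → [ɾ] by rule 1.

[ɾ]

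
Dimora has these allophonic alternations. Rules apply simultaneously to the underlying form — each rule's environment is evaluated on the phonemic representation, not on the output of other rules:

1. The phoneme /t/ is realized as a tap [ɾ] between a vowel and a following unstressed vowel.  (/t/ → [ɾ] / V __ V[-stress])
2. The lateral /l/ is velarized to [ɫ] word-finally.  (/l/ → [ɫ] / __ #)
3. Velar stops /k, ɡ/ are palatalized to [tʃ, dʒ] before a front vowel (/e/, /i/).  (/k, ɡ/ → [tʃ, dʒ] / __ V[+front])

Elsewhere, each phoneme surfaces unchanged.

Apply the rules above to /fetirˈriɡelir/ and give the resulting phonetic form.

[feɾirˈridʒelir]

/t/ meets the environment for rule 1 (between a vowel and a following unstressed vowel) → [ɾ].
/ɡ/ (between /i/ and /e/): before a front vowel, so rule 3 applies → [dʒ].
/l/ (between /e/ and /i/) fails the environment for rule 2, so it stays [l].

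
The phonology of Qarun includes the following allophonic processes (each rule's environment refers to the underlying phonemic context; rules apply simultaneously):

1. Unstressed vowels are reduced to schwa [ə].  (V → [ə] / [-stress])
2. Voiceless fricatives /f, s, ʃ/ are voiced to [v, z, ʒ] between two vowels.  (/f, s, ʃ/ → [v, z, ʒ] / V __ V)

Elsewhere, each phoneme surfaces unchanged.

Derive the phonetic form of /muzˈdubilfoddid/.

/m/ stays [m].
/u/ — between /m/ and /z/, in an unstressed syllable — surfaces as [ə] (rule 1).
/z/ stays [z].
/d/ — not in any rule's target class → [d].
/u/ (between /d/ and /b/): rule 1 targets it, but not in an unstressed syllable → unchanged [u].
/b/ stays [b].
/i/ — between /b/ and /l/, in an unstressed syllable — surfaces as [ə] (rule 1).
/l/ (between /i/ and /f/): no rule targets it → [l].
/f/ (between /l/ and /o/) fails the environment for rule 2, so it stays [f].
/o/ (between /f/ and /d/) occurs in an unstressed syllable → [ə] by rule 1.
/d/ stays [d].
/d/ — not in any rule's target class → [d].
Rule 1 applies to /i/ (between /d/ and /d/: in an unstressed syllable) → [ə].
/d/ — not in any rule's target class → [d].

[məzˈdubəlfəddəd]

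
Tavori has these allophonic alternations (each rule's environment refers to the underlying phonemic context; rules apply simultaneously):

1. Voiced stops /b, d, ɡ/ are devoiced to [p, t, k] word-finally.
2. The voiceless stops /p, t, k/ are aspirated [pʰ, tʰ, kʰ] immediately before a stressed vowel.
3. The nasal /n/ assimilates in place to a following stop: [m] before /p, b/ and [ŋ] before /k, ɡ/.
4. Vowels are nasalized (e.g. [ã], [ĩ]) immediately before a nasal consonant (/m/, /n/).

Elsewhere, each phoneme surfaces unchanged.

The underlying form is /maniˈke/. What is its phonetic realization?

[mãniˈkʰe]

/m/ stays [m].
Rule 4 applies to /a/ (between /m/ and /n/: before a nasal consonant) → [ã].
/n/ (between /a/ and /i/): rule 3 targets it, but not before a labial or velar stop → unchanged [n].
/i/ (between /n/ and /k/): rule 4 targets it, but not before a nasal consonant → unchanged [i].
/k/ meets the environment for rule 2 (immediately before a stressed vowel) → [kʰ].
/e/ (word-final) fails the environment for rule 4, so it stays [e].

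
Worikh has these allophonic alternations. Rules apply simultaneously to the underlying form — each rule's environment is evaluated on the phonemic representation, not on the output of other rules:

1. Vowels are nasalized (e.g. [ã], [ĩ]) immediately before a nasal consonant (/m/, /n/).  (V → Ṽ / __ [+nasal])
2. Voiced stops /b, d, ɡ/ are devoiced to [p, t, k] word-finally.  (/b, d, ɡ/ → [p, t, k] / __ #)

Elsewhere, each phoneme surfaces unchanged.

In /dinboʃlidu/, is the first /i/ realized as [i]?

/i/ — between /d/ and /n/, before a nasal consonant — surfaces as [ĩ] (rule 1).
The actual realization is [ĩ], not [i].

No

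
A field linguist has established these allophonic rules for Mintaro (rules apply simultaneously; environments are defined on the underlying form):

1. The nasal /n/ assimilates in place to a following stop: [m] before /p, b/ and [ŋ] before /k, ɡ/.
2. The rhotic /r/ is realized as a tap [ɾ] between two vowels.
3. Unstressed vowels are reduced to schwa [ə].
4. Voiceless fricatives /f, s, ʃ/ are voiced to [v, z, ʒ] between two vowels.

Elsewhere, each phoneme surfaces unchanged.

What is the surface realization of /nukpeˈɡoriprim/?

/n/ (word-initial): rule 1 targets it, but not before a labial or velar stop → unchanged [n].
/u/ (between /n/ and /k/) occurs in an unstressed syllable → [ə] by rule 3.
/k/ stays [k].
/p/ — not in any rule's target class → [p].
/e/ — between /p/ and /ɡ/, in an unstressed syllable — surfaces as [ə] (rule 3).
/ɡ/ stays [ɡ].
/o/ (between /ɡ/ and /r/): rule 3 targets it, but not in an unstressed syllable → unchanged [o].
Rule 2 applies to /r/ (between /o/ and /i/: between two vowels) → [ɾ].
/i/ (between /r/ and /p/) occurs in an unstressed syllable → [ə] by rule 3.
/p/ (between /i/ and /r/): no rule targets it → [p].
/r/ (between /p/ and /i/) fails the environment for rule 2, so it stays [r].
/i/ (between /r/ and /m/): in an unstressed syllable, so rule 3 applies → [ə].
/m/ — not in any rule's target class → [m].

[nəkpəˈɡoɾəprəm]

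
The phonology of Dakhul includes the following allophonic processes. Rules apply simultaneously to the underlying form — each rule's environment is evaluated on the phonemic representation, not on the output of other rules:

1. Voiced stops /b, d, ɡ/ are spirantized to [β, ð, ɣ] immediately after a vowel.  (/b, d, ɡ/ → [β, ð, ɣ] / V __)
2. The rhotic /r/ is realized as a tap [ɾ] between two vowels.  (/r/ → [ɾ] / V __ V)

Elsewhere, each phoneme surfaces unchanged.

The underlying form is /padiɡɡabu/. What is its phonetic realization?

[paðiɣɡaβu]

/p/ stays [p].
/a/ (between /p/ and /d/): no rule targets it → [a].
/d/ — between /a/ and /i/, immediately after a vowel — surfaces as [ð] (rule 1).
/i/ (between /d/ and /ɡ/) is unaffected → [i].
/ɡ/ meets the environment for rule 1 (immediately after a vowel) → [ɣ].
/ɡ/ (between /ɡ/ and /a/) fails the environment for rule 1, so it stays [ɡ].
/a/ (between /ɡ/ and /b/) is unaffected → [a].
/b/ (between /a/ and /u/) occurs immediately after a vowel → [β] by rule 1.
/u/ (word-final): no rule targets it → [u].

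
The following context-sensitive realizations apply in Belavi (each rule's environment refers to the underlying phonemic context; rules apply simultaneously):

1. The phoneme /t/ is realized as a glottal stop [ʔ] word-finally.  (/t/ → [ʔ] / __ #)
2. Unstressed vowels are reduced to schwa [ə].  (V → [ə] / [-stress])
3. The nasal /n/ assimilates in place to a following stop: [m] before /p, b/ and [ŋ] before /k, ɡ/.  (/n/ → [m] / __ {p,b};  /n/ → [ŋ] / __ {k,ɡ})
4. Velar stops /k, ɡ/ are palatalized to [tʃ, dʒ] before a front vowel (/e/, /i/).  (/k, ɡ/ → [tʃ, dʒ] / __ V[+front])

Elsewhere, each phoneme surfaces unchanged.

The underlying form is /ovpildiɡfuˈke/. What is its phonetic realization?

[əvpəldəɡfəˈtʃe]

/o/ — word-initial, in an unstressed syllable — surfaces as [ə] (rule 2).
/v/ stays [v].
/p/ — not in any rule's target class → [p].
/i/ (between /p/ and /l/): in an unstressed syllable, so rule 2 applies → [ə].
/l/ (between /i/ and /d/) is unaffected → [l].
/d/ (between /l/ and /i/): no rule targets it → [d].
/i/ (between /d/ and /ɡ/) occurs in an unstressed syllable → [ə] by rule 2.
/ɡ/ (between /i/ and /f/) fails the environment for rule 4, so it stays [ɡ].
/f/ — not in any rule's target class → [f].
Rule 2 applies to /u/ (between /f/ and /k/: in an unstressed syllable) → [ə].
/k/ meets the environment for rule 4 (before a front vowel) → [tʃ].
/e/ (word-final) is in the target of rule 2 but the environment (in an unstressed syllable) is not met → [e].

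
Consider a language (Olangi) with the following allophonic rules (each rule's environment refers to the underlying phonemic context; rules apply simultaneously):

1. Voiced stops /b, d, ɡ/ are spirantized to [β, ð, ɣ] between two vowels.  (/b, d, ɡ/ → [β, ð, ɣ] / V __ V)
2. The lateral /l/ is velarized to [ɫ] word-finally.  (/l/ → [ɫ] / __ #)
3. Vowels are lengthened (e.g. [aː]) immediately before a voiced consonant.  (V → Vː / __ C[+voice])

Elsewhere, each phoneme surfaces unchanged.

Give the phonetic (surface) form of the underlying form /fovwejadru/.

[foːvweːjaːdru]

/f/ — not in any rule's target class → [f].
/o/ (between /f/ and /v/): before a voiced consonant, so rule 3 applies → [oː].
/v/ — not in any rule's target class → [v].
/w/ — not in any rule's target class → [w].
/e/ meets the environment for rule 3 (before a voiced consonant) → [eː].
/j/ (between /e/ and /a/): no rule targets it → [j].
/a/ — between /j/ and /d/, before a voiced consonant — surfaces as [aː] (rule 3).
/d/ — between /a/ and /r/; rule 1 does not apply here → [d].
/r/ (between /d/ and /u/): no rule targets it → [r].
/u/ — word-final; rule 3 does not apply here → [u].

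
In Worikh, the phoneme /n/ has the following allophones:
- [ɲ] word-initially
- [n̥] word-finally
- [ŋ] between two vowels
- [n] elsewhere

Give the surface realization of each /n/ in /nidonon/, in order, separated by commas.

Occurrence 1 (position 1): word-initially → [ɲ].
Occurrence 2 (position 5): between two vowels → [ŋ].
Occurrence 3 (position 7): word-finally → [n̥].

[ɲ], [ŋ], [n̥]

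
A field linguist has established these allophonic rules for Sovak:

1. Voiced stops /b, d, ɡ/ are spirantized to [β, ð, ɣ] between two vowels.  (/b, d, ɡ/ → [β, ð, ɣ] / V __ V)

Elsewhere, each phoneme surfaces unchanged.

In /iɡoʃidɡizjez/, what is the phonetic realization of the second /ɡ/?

[ɡ]

/ɡ/ (between /d/ and /i/): rule 1 targets it, but not between two vowels → unchanged [ɡ].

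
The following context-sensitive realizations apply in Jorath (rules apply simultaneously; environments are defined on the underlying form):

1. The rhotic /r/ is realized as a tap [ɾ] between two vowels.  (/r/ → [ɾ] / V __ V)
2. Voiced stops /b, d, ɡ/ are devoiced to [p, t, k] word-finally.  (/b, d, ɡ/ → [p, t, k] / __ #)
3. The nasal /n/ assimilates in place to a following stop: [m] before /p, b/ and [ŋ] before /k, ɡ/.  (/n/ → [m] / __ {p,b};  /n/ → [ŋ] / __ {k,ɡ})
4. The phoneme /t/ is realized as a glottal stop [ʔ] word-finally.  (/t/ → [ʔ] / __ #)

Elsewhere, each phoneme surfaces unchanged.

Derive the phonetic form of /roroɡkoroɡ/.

/r/ — word-initial; rule 1 does not apply here → [r].
/o/ — not in any rule's target class → [o].
/r/ (between /o/ and /o/): between two vowels, so rule 1 applies → [ɾ].
/o/ stays [o].
/ɡ/ (between /o/ and /k/) fails the environment for rule 2, so it stays [ɡ].
/k/ stays [k].
/o/ (between /k/ and /r/): no rule targets it → [o].
/r/ — between /o/ and /o/, between two vowels — surfaces as [ɾ] (rule 1).
/o/ (between /r/ and /ɡ/): no rule targets it → [o].
/ɡ/ (word-final) occurs word-finally → [k] by rule 2.

[roɾoɡkoɾok]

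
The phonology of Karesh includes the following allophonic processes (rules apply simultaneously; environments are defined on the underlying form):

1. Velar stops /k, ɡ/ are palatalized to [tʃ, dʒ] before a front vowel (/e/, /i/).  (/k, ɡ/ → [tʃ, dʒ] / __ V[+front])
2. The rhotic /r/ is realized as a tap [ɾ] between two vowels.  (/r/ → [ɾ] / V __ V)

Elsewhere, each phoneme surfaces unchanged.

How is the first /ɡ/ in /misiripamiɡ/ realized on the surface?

/ɡ/ (word-final) fails the environment for rule 1, so it stays [ɡ].

[ɡ]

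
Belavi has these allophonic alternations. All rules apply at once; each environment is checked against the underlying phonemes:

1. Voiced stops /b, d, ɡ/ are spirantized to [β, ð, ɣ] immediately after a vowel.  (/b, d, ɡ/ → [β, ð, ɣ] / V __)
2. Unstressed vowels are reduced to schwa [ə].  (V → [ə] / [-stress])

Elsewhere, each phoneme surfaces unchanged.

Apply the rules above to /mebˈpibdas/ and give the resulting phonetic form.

[məβˈpiβdəs]

/m/ stays [m].
Rule 2 applies to /e/ (between /m/ and /b/: in an unstressed syllable) → [ə].
/b/ meets the environment for rule 1 (immediately after a vowel) → [β].
/p/ stays [p].
/i/ (between /p/ and /b/) fails the environment for rule 2, so it stays [i].
/b/ meets the environment for rule 1 (immediately after a vowel) → [β].
/d/ (between /b/ and /a/) fails the environment for rule 1, so it stays [d].
/a/ meets the environment for rule 2 (in an unstressed syllable) → [ə].
/s/ (word-final) is unaffected → [s].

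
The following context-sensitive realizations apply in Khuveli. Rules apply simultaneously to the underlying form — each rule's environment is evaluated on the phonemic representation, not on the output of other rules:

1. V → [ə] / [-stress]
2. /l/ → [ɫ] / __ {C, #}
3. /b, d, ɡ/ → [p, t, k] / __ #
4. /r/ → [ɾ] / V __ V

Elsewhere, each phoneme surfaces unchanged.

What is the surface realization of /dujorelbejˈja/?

/d/ (word-initial) fails the environment for rule 3, so it stays [d].
/u/ meets the environment for rule 1 (in an unstressed syllable) → [ə].
/j/ — not in any rule's target class → [j].
/o/ meets the environment for rule 1 (in an unstressed syllable) → [ə].
/r/ — between /o/ and /e/, between two vowels — surfaces as [ɾ] (rule 4).
/e/ meets the environment for rule 1 (in an unstressed syllable) → [ə].
Rule 2 applies to /l/ (between /e/ and /b/: word-finally or immediately before a consonant) → [ɫ].
/b/ — between /l/ and /e/; rule 3 does not apply here → [b].
Rule 1 applies to /e/ (between /b/ and /j/: in an unstressed syllable) → [ə].
/j/ (between /e/ and /j/): no rule targets it → [j].
/j/ stays [j].
/a/ (word-final): rule 1 targets it, but not in an unstressed syllable → unchanged [a].

[dəjəɾəɫbəjˈja]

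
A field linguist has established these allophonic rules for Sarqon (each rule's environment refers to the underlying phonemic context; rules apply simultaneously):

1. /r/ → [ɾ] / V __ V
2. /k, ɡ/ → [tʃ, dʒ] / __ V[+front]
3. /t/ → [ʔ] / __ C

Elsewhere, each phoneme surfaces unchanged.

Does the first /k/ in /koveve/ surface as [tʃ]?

No

/k/ — word-initial; rule 2 does not apply here → [k].
The actual realization is [k], not [tʃ].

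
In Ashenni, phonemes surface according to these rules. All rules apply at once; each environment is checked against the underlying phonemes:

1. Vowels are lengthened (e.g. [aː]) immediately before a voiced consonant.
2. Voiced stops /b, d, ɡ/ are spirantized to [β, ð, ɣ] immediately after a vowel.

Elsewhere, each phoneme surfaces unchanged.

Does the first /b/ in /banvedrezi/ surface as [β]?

/b/ (word-initial): rule 2 targets it, but not immediately after a vowel → unchanged [b].
The actual realization is [b], not [β].

No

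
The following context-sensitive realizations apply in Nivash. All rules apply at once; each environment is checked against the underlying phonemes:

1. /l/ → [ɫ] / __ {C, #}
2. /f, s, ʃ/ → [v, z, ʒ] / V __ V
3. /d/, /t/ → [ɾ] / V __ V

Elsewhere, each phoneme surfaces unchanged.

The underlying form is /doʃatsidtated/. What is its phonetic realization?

/d/ (word-initial) is in the target of rule 3 but the environment (between two vowels) is not met → [d].
/o/ (between /d/ and /ʃ/): no rule targets it → [o].
Rule 2 applies to /ʃ/ (between /o/ and /a/: between two vowels) → [ʒ].
/a/ — not in any rule's target class → [a].
/t/ (between /a/ and /s/) fails the environment for rule 3, so it stays [t].
/s/ (between /t/ and /i/) fails the environment for rule 2, so it stays [s].
/i/ (between /s/ and /d/) is unaffected → [i].
/d/ (between /i/ and /t/) is in the target of rule 3 but the environment (between two vowels) is not met → [d].
/t/ — between /d/ and /a/; rule 3 does not apply here → [t].
/a/ stays [a].
/t/ (between /a/ and /e/): between two vowels, so rule 3 applies → [ɾ].
/e/ stays [e].
/d/ (word-final) fails the environment for rule 3, so it stays [d].

[doʒatsidtaɾed]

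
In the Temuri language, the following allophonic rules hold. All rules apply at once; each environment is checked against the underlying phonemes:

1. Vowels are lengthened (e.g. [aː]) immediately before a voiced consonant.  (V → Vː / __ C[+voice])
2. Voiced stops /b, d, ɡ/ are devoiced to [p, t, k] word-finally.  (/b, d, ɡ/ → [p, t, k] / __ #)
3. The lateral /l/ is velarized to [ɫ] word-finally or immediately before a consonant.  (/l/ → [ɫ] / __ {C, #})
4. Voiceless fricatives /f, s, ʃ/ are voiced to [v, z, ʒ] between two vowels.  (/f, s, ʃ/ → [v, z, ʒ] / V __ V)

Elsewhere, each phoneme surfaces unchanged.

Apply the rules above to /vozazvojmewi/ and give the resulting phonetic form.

[voːzaːzvoːjmeːwi]

/v/ — not in any rule's target class → [v].
Rule 1 applies to /o/ (between /v/ and /z/: before a voiced consonant) → [oː].
/z/ — not in any rule's target class → [z].
Rule 1 applies to /a/ (between /z/ and /z/: before a voiced consonant) → [aː].
/z/ — not in any rule's target class → [z].
/v/ (between /z/ and /o/): no rule targets it → [v].
/o/ (between /v/ and /j/) occurs before a voiced consonant → [oː] by rule 1.
/j/ (between /o/ and /m/): no rule targets it → [j].
/m/ (between /j/ and /e/) is unaffected → [m].
/e/ meets the environment for rule 1 (before a voiced consonant) → [eː].
/w/ — not in any rule's target class → [w].
/i/ (word-final): rule 1 targets it, but not before a voiced consonant → unchanged [i].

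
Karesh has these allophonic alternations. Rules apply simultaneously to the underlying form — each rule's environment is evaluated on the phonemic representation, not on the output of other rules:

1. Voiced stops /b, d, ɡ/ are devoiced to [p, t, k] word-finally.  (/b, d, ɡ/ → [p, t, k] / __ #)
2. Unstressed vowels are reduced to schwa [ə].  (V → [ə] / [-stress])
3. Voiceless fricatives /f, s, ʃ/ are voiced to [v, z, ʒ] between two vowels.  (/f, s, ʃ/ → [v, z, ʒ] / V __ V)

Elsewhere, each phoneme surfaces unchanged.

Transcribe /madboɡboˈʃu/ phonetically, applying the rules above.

/m/ stays [m].
Rule 2 applies to /a/ (between /m/ and /d/: in an unstressed syllable) → [ə].
/d/ (between /a/ and /b/) fails the environment for rule 1, so it stays [d].
/b/ (between /d/ and /o/) is in the target of rule 1 but the environment (word-finally) is not met → [b].
/o/ (between /b/ and /ɡ/) occurs in an unstressed syllable → [ə] by rule 2.
/ɡ/ (between /o/ and /b/) is in the target of rule 1 but the environment (word-finally) is not met → [ɡ].
/b/ — between /ɡ/ and /o/; rule 1 does not apply here → [b].
/o/ meets the environment for rule 2 (in an unstressed syllable) → [ə].
Rule 3 applies to /ʃ/ (between /o/ and /u/: between two vowels) → [ʒ].
/u/ (word-final): rule 2 targets it, but not in an unstressed syllable → unchanged [u].

[mədbəɡbəˈʒu]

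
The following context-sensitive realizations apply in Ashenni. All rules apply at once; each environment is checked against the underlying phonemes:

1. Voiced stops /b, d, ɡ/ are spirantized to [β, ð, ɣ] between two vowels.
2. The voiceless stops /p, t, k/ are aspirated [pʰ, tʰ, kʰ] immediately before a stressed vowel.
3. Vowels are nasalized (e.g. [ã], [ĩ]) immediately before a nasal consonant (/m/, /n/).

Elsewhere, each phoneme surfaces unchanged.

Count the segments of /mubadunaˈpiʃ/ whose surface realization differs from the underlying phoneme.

4

Segments that undergo a rule: /b/ → [β] (rule 1); /d/ → [ð] (rule 1); /u/ → [ũ] (rule 3); /p/ → [pʰ] (rule 2).
All other segments surface unchanged.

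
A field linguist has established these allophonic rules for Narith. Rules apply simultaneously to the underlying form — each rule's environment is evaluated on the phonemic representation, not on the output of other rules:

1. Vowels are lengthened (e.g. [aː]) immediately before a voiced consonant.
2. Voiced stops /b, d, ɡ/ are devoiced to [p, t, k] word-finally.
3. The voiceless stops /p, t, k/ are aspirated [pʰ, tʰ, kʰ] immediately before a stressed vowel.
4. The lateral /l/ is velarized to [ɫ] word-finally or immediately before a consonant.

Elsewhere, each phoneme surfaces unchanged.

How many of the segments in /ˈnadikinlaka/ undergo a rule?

Segments that undergo a rule: /a/ → [aː] (rule 1); /i/ → [iː] (rule 1).
All other segments surface unchanged.

2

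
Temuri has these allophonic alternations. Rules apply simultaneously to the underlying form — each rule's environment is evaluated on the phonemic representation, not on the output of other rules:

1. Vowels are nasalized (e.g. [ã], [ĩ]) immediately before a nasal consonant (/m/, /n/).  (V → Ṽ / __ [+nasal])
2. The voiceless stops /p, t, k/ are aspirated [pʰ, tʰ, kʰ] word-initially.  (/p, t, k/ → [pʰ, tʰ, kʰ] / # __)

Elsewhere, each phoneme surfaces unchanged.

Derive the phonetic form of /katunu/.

[kʰatũnu]

/k/ (word-initial): word-initially, so rule 2 applies → [kʰ].
/a/ (between /k/ and /t/) fails the environment for rule 1, so it stays [a].
/t/ (between /a/ and /u/) is in the target of rule 2 but the environment (word-initially) is not met → [t].
/u/ (between /t/ and /n/) occurs before a nasal consonant → [ũ] by rule 1.
/n/ stays [n].
/u/ (word-final) is in the target of rule 1 but the environment (before a nasal consonant) is not met → [u].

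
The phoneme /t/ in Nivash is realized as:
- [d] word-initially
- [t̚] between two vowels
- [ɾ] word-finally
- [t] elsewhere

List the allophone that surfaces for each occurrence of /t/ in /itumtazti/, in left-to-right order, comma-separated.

Occurrence 1 (position 2): between two vowels → [t̚].
Occurrence 2 (position 5): no conditioning environment matches → elsewhere allophone [t].
Occurrence 3 (position 8): no conditioning environment matches → elsewhere allophone [t].

[t̚], [t], [t]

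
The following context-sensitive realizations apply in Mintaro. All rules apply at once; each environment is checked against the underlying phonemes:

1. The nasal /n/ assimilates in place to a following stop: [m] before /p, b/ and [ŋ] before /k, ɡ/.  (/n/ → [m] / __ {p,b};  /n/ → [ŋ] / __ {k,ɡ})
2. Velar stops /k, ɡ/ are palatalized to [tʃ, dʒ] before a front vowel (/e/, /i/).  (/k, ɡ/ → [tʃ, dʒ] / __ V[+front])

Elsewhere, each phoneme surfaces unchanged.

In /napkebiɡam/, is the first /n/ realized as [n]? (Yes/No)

Yes

/n/ (word-initial) is in the target of rule 1 but the environment (before a labial or velar stop) is not met → [n].
The actual realization is [n], which matches [n].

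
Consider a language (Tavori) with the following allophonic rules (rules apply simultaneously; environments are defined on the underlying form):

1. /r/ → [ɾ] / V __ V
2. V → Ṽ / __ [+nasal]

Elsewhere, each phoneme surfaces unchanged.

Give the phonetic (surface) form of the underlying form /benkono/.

[bẽnkõno]

/b/ stays [b].
/e/ (between /b/ and /n/): before a nasal consonant, so rule 2 applies → [ẽ].
/n/ (between /e/ and /k/): no rule targets it → [n].
/k/ (between /n/ and /o/): no rule targets it → [k].
/o/ — between /k/ and /n/, before a nasal consonant — surfaces as [õ] (rule 2).
/n/ stays [n].
/o/ (word-final) fails the environment for rule 2, so it stays [o].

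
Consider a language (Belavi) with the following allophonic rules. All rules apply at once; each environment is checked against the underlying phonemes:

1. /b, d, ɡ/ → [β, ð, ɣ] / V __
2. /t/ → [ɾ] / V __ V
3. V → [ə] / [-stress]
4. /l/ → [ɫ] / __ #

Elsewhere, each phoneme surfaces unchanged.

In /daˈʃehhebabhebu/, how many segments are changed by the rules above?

Segments that undergo a rule: /a/ → [ə] (rule 3); /e/ → [ə] (rule 3); /b/ → [β] (rule 1); /a/ → [ə] (rule 3); /b/ → [β] (rule 1); /e/ → [ə] (rule 3); /b/ → [β] (rule 1); /u/ → [ə] (rule 3).
All other segments surface unchanged.

8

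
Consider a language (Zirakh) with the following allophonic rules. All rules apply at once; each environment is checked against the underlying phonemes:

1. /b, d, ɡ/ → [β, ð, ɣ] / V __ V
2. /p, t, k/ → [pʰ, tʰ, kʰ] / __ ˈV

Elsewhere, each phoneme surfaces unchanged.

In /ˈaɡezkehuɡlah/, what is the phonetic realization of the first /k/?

[k]

/k/ — between /z/ and /e/; rule 2 does not apply here → [k].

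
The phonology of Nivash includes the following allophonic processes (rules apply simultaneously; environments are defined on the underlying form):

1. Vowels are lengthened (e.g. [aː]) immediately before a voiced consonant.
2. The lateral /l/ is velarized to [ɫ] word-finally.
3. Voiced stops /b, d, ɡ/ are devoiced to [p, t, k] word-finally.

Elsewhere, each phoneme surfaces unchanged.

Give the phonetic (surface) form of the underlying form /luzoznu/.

[luːzoːznu]

/l/ (word-initial) is in the target of rule 2 but the environment (word-finally) is not met → [l].
/u/ (between /l/ and /z/) occurs before a voiced consonant → [uː] by rule 1.
/z/ (between /u/ and /o/) is unaffected → [z].
/o/ (between /z/ and /z/) occurs before a voiced consonant → [oː] by rule 1.
/z/ stays [z].
/n/ (between /z/ and /u/): no rule targets it → [n].
/u/ (word-final) fails the environment for rule 1, so it stays [u].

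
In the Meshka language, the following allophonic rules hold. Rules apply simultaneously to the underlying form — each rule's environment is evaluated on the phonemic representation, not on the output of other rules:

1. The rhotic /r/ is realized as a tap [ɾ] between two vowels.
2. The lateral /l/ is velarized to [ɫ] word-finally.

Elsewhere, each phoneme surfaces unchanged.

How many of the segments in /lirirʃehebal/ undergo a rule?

Segments that undergo a rule: /r/ → [ɾ] (rule 1); /l/ → [ɫ] (rule 2).
All other segments surface unchanged.

2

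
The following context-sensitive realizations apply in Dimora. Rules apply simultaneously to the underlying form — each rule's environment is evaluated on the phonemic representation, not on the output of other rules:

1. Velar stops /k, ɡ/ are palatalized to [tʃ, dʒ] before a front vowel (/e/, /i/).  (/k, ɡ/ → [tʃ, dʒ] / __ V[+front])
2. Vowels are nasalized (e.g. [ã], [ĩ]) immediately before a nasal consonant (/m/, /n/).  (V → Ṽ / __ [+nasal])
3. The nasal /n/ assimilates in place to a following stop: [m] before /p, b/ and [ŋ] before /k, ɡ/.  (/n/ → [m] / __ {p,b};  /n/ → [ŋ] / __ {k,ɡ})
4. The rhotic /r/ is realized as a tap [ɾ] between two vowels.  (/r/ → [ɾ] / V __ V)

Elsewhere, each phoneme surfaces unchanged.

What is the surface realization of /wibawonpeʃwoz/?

[wibawõmpeʃwoz]

/w/ stays [w].
/i/ (between /w/ and /b/) fails the environment for rule 2, so it stays [i].
/b/ stays [b].
/a/ (between /b/ and /w/) fails the environment for rule 2, so it stays [a].
/w/ (between /a/ and /o/) is unaffected → [w].
/o/ meets the environment for rule 2 (before a nasal consonant) → [õ].
Rule 3 applies to /n/ (between /o/ and /p/: before a labial or velar stop) → [m].
/p/ (between /n/ and /e/) is unaffected → [p].
/e/ (between /p/ and /ʃ/) fails the environment for rule 2, so it stays [e].
/ʃ/ (between /e/ and /w/): no rule targets it → [ʃ].
/w/ stays [w].
/o/ (between /w/ and /z/): rule 2 targets it, but not before a nasal consonant → unchanged [o].
/z/ — not in any rule's target class → [z].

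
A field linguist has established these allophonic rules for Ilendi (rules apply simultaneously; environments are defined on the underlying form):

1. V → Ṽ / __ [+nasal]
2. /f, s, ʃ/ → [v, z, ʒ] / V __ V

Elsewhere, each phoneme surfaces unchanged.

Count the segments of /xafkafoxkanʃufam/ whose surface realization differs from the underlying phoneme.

4

Segments that undergo a rule: /f/ → [v] (rule 2); /a/ → [ã] (rule 1); /f/ → [v] (rule 2); /a/ → [ã] (rule 1).
All other segments surface unchanged.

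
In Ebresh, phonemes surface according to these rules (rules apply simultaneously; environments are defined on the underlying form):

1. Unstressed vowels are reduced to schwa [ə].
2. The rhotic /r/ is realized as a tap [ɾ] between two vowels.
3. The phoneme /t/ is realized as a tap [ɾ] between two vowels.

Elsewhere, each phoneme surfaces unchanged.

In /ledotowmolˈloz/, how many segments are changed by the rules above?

5

Segments that undergo a rule: /e/ → [ə] (rule 1); /o/ → [ə] (rule 1); /t/ → [ɾ] (rule 3); /o/ → [ə] (rule 1); /o/ → [ə] (rule 1).
All other segments surface unchanged.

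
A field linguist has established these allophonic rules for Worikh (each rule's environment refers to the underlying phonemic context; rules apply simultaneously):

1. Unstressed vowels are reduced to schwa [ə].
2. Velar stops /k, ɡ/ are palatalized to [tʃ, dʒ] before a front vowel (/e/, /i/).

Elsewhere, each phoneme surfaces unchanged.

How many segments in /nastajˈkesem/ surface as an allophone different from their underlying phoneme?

4

Segments that undergo a rule: /a/ → [ə] (rule 1); /a/ → [ə] (rule 1); /k/ → [tʃ] (rule 2); /e/ → [ə] (rule 1).
All other segments surface unchanged.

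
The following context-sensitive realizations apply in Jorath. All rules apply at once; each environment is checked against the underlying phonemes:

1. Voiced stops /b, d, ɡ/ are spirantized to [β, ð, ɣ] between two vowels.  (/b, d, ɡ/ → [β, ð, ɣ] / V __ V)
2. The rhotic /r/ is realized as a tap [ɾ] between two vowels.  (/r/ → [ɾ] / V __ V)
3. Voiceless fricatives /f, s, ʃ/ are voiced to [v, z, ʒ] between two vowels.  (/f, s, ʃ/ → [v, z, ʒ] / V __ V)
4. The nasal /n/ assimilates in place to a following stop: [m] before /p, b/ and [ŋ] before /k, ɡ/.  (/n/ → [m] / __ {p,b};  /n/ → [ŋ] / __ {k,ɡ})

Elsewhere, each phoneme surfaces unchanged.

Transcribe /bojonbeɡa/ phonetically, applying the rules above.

/b/ (word-initial) is in the target of rule 1 but the environment (between two vowels) is not met → [b].
/o/ — not in any rule's target class → [o].
/j/ stays [j].
/o/ (between /j/ and /n/): no rule targets it → [o].
Rule 4 applies to /n/ (between /o/ and /b/: before a labial or velar stop) → [m].
/b/ (between /n/ and /e/): rule 1 targets it, but not between two vowels → unchanged [b].
/e/ — not in any rule's target class → [e].
/ɡ/ (between /e/ and /a/) occurs between two vowels → [ɣ] by rule 1.
/a/ (word-final) is unaffected → [a].

[bojombeɣa]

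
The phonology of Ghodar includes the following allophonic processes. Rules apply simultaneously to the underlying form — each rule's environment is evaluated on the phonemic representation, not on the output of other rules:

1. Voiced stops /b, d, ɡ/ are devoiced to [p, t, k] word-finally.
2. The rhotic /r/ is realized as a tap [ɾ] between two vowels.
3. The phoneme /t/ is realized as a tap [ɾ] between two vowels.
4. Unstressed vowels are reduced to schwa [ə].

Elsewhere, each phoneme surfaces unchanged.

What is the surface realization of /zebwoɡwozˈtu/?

/z/ (word-initial) is unaffected → [z].
/e/ meets the environment for rule 4 (in an unstressed syllable) → [ə].
/b/ — between /e/ and /w/; rule 1 does not apply here → [b].
/w/ stays [w].
/o/ (between /w/ and /ɡ/): in an unstressed syllable, so rule 4 applies → [ə].
/ɡ/ (between /o/ and /w/) is in the target of rule 1 but the environment (word-finally) is not met → [ɡ].
/w/ stays [w].
/o/ meets the environment for rule 4 (in an unstressed syllable) → [ə].
/z/ stays [z].
/t/ (between /z/ and /u/): rule 3 targets it, but not between two vowels → unchanged [t].
/u/ (word-final): rule 4 targets it, but not in an unstressed syllable → unchanged [u].

[zəbwəɡwəzˈtu]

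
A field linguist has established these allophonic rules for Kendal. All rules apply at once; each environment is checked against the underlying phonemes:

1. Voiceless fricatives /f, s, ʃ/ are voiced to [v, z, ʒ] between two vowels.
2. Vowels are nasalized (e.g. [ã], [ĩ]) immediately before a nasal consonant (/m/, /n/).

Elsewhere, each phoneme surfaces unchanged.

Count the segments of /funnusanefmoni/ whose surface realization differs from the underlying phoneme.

4

Segments that undergo a rule: /u/ → [ũ] (rule 2); /s/ → [z] (rule 1); /a/ → [ã] (rule 2); /o/ → [õ] (rule 2).
All other segments surface unchanged.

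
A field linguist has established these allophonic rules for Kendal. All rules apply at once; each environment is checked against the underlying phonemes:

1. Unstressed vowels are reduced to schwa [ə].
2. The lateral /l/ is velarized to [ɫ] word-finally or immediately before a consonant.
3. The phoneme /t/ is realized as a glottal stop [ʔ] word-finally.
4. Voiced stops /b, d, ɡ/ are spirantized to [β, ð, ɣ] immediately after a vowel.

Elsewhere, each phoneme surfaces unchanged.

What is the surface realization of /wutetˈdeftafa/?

[wətətˈdeftəfə]

/w/ (word-initial) is unaffected → [w].
/u/ (between /w/ and /t/) occurs in an unstressed syllable → [ə] by rule 1.
/t/ (between /u/ and /e/) fails the environment for rule 3, so it stays [t].
Rule 1 applies to /e/ (between /t/ and /t/: in an unstressed syllable) → [ə].
/t/ — between /e/ and /d/; rule 3 does not apply here → [t].
/d/ (between /t/ and /e/) fails the environment for rule 4, so it stays [d].
/e/ (between /d/ and /f/): rule 1 targets it, but not in an unstressed syllable → unchanged [e].
/f/ — not in any rule's target class → [f].
/t/ (between /f/ and /a/): rule 3 targets it, but not word-finally → unchanged [t].
/a/ (between /t/ and /f/) occurs in an unstressed syllable → [ə] by rule 1.
/f/ (between /a/ and /a/): no rule targets it → [f].
/a/ meets the environment for rule 1 (in an unstressed syllable) → [ə].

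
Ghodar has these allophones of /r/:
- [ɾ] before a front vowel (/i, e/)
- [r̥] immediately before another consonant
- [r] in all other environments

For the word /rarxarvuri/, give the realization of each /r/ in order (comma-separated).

[r], [r̥], [r̥], [ɾ]

Occurrence 1 (position 1): no conditioning environment matches → elsewhere allophone [r].
Occurrence 2 (position 3): immediately before another consonant → [r̥].
Occurrence 3 (position 6): immediately before another consonant → [r̥].
Occurrence 4 (position 9): before a front vowel (/i, e/) → [ɾ].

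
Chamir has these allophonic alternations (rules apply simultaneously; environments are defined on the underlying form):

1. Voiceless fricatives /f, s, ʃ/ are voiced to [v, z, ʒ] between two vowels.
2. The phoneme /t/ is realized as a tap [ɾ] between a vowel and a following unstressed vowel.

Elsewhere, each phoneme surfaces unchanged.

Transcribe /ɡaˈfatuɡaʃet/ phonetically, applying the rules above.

[ɡaˈvaɾuɡaʒet]

/ɡ/ (word-initial) is unaffected → [ɡ].
/a/ (between /ɡ/ and /f/) is unaffected → [a].
Rule 1 applies to /f/ (between /a/ and /a/: between two vowels) → [v].
/a/ (between /f/ and /t/) is unaffected → [a].
/t/ (between /a/ and /u/): between a vowel and a following unstressed vowel, so rule 2 applies → [ɾ].
/u/ stays [u].
/ɡ/ (between /u/ and /a/): no rule targets it → [ɡ].
/a/ (between /ɡ/ and /ʃ/): no rule targets it → [a].
/ʃ/ — between /a/ and /e/, between two vowels — surfaces as [ʒ] (rule 1).
/e/ — not in any rule's target class → [e].
/t/ (word-final): rule 2 targets it, but not between a vowel and a following unstressed vowel → unchanged [t].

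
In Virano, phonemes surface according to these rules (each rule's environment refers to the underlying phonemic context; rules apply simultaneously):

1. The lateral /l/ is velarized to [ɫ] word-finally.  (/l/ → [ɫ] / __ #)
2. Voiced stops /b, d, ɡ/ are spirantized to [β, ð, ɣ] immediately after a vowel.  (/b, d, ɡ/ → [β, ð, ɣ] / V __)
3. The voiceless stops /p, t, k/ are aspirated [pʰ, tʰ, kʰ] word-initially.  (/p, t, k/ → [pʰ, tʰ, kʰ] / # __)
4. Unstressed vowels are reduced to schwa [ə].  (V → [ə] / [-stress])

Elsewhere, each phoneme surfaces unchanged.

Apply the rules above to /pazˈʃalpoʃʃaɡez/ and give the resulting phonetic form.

[pʰəzˈʃalpəʃʃəɣəz]

/p/ (word-initial) occurs word-initially → [pʰ] by rule 3.
/a/ — between /p/ and /z/, in an unstressed syllable — surfaces as [ə] (rule 4).
/z/ — not in any rule's target class → [z].
/ʃ/ — not in any rule's target class → [ʃ].
/a/ (between /ʃ/ and /l/) is in the target of rule 4 but the environment (in an unstressed syllable) is not met → [a].
/l/ (between /a/ and /p/): rule 1 targets it, but not word-finally → unchanged [l].
/p/ (between /l/ and /o/): rule 3 targets it, but not word-initially → unchanged [p].
/o/ (between /p/ and /ʃ/): in an unstressed syllable, so rule 4 applies → [ə].
/ʃ/ (between /o/ and /ʃ/): no rule targets it → [ʃ].
/ʃ/ — not in any rule's target class → [ʃ].
/a/ — between /ʃ/ and /ɡ/, in an unstressed syllable — surfaces as [ə] (rule 4).
/ɡ/ meets the environment for rule 2 (immediately after a vowel) → [ɣ].
/e/ (between /ɡ/ and /z/): in an unstressed syllable, so rule 4 applies → [ə].
/z/ — not in any rule's target class → [z].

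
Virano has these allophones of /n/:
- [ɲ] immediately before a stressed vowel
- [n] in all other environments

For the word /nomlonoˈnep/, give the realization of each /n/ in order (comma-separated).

[n], [n], [ɲ]

Occurrence 1 (position 1): no conditioning environment matches → elsewhere allophone [n].
Occurrence 2 (position 6): no conditioning environment matches → elsewhere allophone [n].
Occurrence 3 (position 8): immediately before a stressed vowel → [ɲ].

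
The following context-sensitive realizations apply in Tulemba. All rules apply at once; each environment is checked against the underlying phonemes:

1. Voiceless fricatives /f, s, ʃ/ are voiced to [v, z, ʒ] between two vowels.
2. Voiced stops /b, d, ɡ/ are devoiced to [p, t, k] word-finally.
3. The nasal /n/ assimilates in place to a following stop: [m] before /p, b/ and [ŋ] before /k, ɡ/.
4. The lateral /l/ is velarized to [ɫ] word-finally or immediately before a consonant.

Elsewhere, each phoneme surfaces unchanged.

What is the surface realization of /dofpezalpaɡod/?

[dofpezaɫpaɡot]

/d/ — word-initial; rule 2 does not apply here → [d].
/o/ stays [o].
/f/ — between /o/ and /p/; rule 1 does not apply here → [f].
/p/ — not in any rule's target class → [p].
/e/ (between /p/ and /z/) is unaffected → [e].
/z/ (between /e/ and /a/): no rule targets it → [z].
/a/ — not in any rule's target class → [a].
/l/ (between /a/ and /p/): word-finally or immediately before a consonant, so rule 4 applies → [ɫ].
/p/ stays [p].
/a/ (between /p/ and /ɡ/) is unaffected → [a].
/ɡ/ — between /a/ and /o/; rule 2 does not apply here → [ɡ].
/o/ (between /ɡ/ and /d/): no rule targets it → [o].
/d/ (word-final): word-finally, so rule 2 applies → [t].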